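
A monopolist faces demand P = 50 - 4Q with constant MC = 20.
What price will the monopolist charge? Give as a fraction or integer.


MR = 50 - 8Q
Set MR = MC: 50 - 8Q = 20
Q* = 15/4
Substitute into demand:
P* = 50 - 4*15/4 = 35

35


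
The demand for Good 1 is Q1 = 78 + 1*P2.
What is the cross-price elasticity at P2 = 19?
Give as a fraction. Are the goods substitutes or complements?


dQ1/dP2 = 1
At P2 = 19: Q1 = 78 + 1*19 = 97
Exy = (dQ1/dP2)(P2/Q1) = 1 * 19 / 97 = 19/97
Since Exy > 0, the goods are substitutes.

19/97 (substitutes)


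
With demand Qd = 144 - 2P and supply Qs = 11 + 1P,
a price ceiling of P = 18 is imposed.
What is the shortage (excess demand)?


At P = 18:
Qd = 144 - 2*18 = 108
Qs = 11 + 1*18 = 29
Shortage = Qd - Qs = 108 - 29 = 79

79


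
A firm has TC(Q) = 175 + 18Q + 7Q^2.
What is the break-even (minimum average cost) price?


AC(Q) = 175/Q + 18 + 7Q
To minimize: dAC/dQ = -175/Q^2 + 7 = 0
Q^2 = 175/7 = 25
Q* = 5
Min AC = 175/5 + 18 + 7*5
Min AC = 35 + 18 + 35 = 88

88


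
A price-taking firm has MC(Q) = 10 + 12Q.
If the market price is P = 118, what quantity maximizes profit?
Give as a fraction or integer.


In perfect competition, profit is maximized where P = MC.
118 = 10 + 12Q
108 = 12Q
Q* = 108/12 = 9

9


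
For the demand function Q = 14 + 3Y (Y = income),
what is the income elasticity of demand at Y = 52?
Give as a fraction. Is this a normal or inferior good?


dQ/dY = 3
At Y = 52: Q = 14 + 3*52 = 170
Ey = (dQ/dY)(Y/Q) = 3 * 52 / 170 = 78/85
Since Ey > 0, this is a normal good.

78/85 (normal good)


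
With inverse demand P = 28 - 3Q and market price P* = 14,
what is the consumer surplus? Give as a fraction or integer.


Maximum willingness to pay (at Q=0): P_max = 28
Quantity demanded at P* = 14:
Q* = (28 - 14)/3 = 14/3
CS = (1/2) * Q* * (P_max - P*)
CS = (1/2) * 14/3 * (28 - 14)
CS = (1/2) * 14/3 * 14 = 98/3

98/3


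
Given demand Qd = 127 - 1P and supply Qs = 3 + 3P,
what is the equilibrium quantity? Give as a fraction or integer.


First find equilibrium price:
127 - 1P = 3 + 3P
P* = 124/4 = 31
Then substitute into demand:
Q* = 127 - 1 * 31 = 96

96


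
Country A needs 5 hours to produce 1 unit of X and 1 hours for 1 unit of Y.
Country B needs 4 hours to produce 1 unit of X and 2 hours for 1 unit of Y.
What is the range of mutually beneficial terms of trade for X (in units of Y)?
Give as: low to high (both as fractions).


Opportunity cost of X for Country A = hours_X / hours_Y = 5/1 = 5 units of Y
Opportunity cost of X for Country B = hours_X / hours_Y = 4/2 = 2 units of Y
Terms of trade must be between the two opportunity costs.
Range: 2 to 5

2 to 5


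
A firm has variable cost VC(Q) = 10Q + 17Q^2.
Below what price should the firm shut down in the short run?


AVC(Q) = VC(Q)/Q = 10 + 17Q
AVC is increasing in Q, so minimum AVC is at Q -> 0+.
Min AVC = 10
The firm should shut down if P < 10.

10


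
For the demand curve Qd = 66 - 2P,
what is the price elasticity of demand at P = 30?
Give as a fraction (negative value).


dQ/dP = -2
At P = 30: Q = 66 - 2*30 = 6
E = (dQ/dP)(P/Q) = (-2)(30/6) = -10

-10


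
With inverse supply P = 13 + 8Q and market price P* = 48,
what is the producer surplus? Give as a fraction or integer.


Minimum supply price (at Q=0): P_min = 13
Quantity supplied at P* = 48:
Q* = (48 - 13)/8 = 35/8
PS = (1/2) * Q* * (P* - P_min)
PS = (1/2) * 35/8 * (48 - 13)
PS = (1/2) * 35/8 * 35 = 1225/16

1225/16


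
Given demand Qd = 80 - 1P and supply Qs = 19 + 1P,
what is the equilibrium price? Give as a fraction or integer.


At equilibrium, Qd = Qs.
80 - 1P = 19 + 1P
80 - 19 = 1P + 1P
61 = 2P
P* = 61/2 = 61/2

61/2


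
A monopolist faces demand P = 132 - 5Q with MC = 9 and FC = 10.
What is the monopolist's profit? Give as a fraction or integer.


MR = MC: 132 - 10Q = 9
Q* = 123/10
P* = 132 - 5*123/10 = 141/2
Profit = (P* - MC)*Q* - FC
= (141/2 - 9)*123/10 - 10
= 123/2*123/10 - 10
= 15129/20 - 10 = 14929/20

14929/20


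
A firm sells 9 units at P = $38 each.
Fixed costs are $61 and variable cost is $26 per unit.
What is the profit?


Total Revenue = P * Q = 38 * 9 = $342
Total Cost = FC + VC*Q = 61 + 26*9 = $295
Profit = TR - TC = 342 - 295 = $47

$47


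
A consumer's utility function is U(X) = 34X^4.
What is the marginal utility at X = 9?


MU = dU/dX = 34*4*X^(4-1)
MU = 136*X^3
At X = 9:
MU = 136 * 9^3
MU = 136 * 729 = 99144

99144


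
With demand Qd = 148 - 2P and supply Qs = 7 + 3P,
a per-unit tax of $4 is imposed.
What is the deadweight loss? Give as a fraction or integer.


Pre-tax equilibrium quantity: Q* = 458/5
Post-tax equilibrium quantity: Q_tax = 434/5
Reduction in quantity: Q* - Q_tax = 24/5
DWL = (1/2) * tax * (Q* - Q_tax)
DWL = (1/2) * 4 * 24/5 = 48/5

48/5


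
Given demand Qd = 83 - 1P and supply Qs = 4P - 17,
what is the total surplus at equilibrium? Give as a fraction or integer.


Find equilibrium: 83 - 1P = 4P - 17
83 + 17 = 5P
P* = 100/5 = 20
Q* = 4*20 - 17 = 63
Inverse demand: P = 83 - Q/1, so P_max = 83
Inverse supply: P = 17/4 + Q/4, so P_min = 17/4
CS = (1/2) * 63 * (83 - 20) = 3969/2
PS = (1/2) * 63 * (20 - 17/4) = 3969/8
TS = CS + PS = 3969/2 + 3969/8 = 19845/8

19845/8


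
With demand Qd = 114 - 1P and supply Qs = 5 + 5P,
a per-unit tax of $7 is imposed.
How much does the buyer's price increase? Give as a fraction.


With a per-unit tax, the buyer's price increase depends on relative slopes.
Supply slope: d = 5, Demand slope: b = 1
Buyer's price increase = d * tax / (b + d)
= 5 * 7 / (1 + 5)
= 35 / 6 = 35/6

35/6


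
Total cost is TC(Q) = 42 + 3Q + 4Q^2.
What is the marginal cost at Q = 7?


MC = dTC/dQ = 3 + 2*4*Q
At Q = 7:
MC = 3 + 8*7
MC = 3 + 56 = 59

59


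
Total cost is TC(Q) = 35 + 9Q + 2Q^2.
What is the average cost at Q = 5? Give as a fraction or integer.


TC(5) = 35 + 9*5 + 2*5^2
TC(5) = 35 + 45 + 50 = 130
AC = TC/Q = 130/5 = 26

26


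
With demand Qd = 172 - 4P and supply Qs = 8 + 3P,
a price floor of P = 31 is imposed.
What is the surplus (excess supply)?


At P = 31:
Qd = 172 - 4*31 = 48
Qs = 8 + 3*31 = 101
Surplus = Qs - Qd = 101 - 48 = 53

53


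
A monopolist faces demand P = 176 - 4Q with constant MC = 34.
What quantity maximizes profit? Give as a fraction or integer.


TR = P*Q = (176 - 4Q)Q = 176Q - 4Q^2
MR = dTR/dQ = 176 - 8Q
Set MR = MC:
176 - 8Q = 34
142 = 8Q
Q* = 142/8 = 71/4

71/4


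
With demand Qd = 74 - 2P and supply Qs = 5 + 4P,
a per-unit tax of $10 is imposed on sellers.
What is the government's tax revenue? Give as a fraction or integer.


With tax on sellers, new supply: Qs' = 5 + 4(P - 10)
= 4P - 35
New equilibrium quantity:
Q_new = 113/3
Tax revenue = tax * Q_new = 10 * 113/3 = 1130/3

1130/3


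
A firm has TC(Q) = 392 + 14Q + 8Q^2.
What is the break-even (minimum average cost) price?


AC(Q) = 392/Q + 14 + 8Q
To minimize: dAC/dQ = -392/Q^2 + 8 = 0
Q^2 = 392/8 = 49
Q* = 7
Min AC = 392/7 + 14 + 8*7
Min AC = 56 + 14 + 56 = 126

126


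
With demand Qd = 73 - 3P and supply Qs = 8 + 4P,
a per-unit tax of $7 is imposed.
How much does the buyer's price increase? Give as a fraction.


With a per-unit tax, the buyer's price increase depends on relative slopes.
Supply slope: d = 4, Demand slope: b = 3
Buyer's price increase = d * tax / (b + d)
= 4 * 7 / (3 + 4)
= 28 / 7 = 4

4


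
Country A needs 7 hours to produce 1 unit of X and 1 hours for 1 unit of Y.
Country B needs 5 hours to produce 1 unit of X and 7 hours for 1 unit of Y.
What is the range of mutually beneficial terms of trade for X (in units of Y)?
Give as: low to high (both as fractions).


Opportunity cost of X for Country A = hours_X / hours_Y = 7/1 = 7 units of Y
Opportunity cost of X for Country B = hours_X / hours_Y = 5/7 = 5/7 units of Y
Terms of trade must be between the two opportunity costs.
Range: 5/7 to 7

5/7 to 7


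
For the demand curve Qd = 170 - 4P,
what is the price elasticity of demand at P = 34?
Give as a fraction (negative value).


dQ/dP = -4
At P = 34: Q = 170 - 4*34 = 34
E = (dQ/dP)(P/Q) = (-4)(34/34) = -4

-4


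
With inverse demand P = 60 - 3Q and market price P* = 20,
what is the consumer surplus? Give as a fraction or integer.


Maximum willingness to pay (at Q=0): P_max = 60
Quantity demanded at P* = 20:
Q* = (60 - 20)/3 = 40/3
CS = (1/2) * Q* * (P_max - P*)
CS = (1/2) * 40/3 * (60 - 20)
CS = (1/2) * 40/3 * 40 = 800/3

800/3


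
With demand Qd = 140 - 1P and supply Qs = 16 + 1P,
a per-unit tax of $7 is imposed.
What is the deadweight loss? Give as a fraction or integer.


Pre-tax equilibrium quantity: Q* = 78
Post-tax equilibrium quantity: Q_tax = 149/2
Reduction in quantity: Q* - Q_tax = 7/2
DWL = (1/2) * tax * (Q* - Q_tax)
DWL = (1/2) * 7 * 7/2 = 49/4

49/4


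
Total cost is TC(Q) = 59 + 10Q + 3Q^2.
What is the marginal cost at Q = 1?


MC = dTC/dQ = 10 + 2*3*Q
At Q = 1:
MC = 10 + 6*1
MC = 10 + 6 = 16

16


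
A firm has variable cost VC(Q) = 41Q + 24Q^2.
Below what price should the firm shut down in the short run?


AVC(Q) = VC(Q)/Q = 41 + 24Q
AVC is increasing in Q, so minimum AVC is at Q -> 0+.
Min AVC = 41
The firm should shut down if P < 41.

41


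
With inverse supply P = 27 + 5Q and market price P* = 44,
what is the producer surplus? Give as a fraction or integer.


Minimum supply price (at Q=0): P_min = 27
Quantity supplied at P* = 44:
Q* = (44 - 27)/5 = 17/5
PS = (1/2) * Q* * (P* - P_min)
PS = (1/2) * 17/5 * (44 - 27)
PS = (1/2) * 17/5 * 17 = 289/10

289/10


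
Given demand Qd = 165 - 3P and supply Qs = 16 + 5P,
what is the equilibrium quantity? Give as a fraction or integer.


First find equilibrium price:
165 - 3P = 16 + 5P
P* = 149/8 = 149/8
Then substitute into demand:
Q* = 165 - 3 * 149/8 = 873/8

873/8


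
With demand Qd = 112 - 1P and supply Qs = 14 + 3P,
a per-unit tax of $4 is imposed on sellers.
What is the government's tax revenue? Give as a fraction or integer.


With tax on sellers, new supply: Qs' = 14 + 3(P - 4)
= 2 + 3P
New equilibrium quantity:
Q_new = 169/2
Tax revenue = tax * Q_new = 4 * 169/2 = 338

338


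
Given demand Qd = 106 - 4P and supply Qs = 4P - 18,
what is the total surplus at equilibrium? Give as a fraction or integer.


Find equilibrium: 106 - 4P = 4P - 18
106 + 18 = 8P
P* = 124/8 = 31/2
Q* = 4*31/2 - 18 = 44
Inverse demand: P = 53/2 - Q/4, so P_max = 53/2
Inverse supply: P = 9/2 + Q/4, so P_min = 9/2
CS = (1/2) * 44 * (53/2 - 31/2) = 242
PS = (1/2) * 44 * (31/2 - 9/2) = 242
TS = CS + PS = 242 + 242 = 484

484


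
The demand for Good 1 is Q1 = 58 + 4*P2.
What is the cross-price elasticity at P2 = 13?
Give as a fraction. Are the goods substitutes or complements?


dQ1/dP2 = 4
At P2 = 13: Q1 = 58 + 4*13 = 110
Exy = (dQ1/dP2)(P2/Q1) = 4 * 13 / 110 = 26/55
Since Exy > 0, the goods are substitutes.

26/55 (substitutes)


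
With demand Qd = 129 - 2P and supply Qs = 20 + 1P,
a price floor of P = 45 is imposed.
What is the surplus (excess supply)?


At P = 45:
Qd = 129 - 2*45 = 39
Qs = 20 + 1*45 = 65
Surplus = Qs - Qd = 65 - 39 = 26

26


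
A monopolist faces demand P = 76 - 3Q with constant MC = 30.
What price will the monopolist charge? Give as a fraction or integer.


MR = 76 - 6Q
Set MR = MC: 76 - 6Q = 30
Q* = 23/3
Substitute into demand:
P* = 76 - 3*23/3 = 53

53


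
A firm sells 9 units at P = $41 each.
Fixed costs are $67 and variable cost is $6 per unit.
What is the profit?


Total Revenue = P * Q = 41 * 9 = $369
Total Cost = FC + VC*Q = 67 + 6*9 = $121
Profit = TR - TC = 369 - 121 = $248

$248


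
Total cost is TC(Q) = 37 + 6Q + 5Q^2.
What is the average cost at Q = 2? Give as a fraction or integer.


TC(2) = 37 + 6*2 + 5*2^2
TC(2) = 37 + 12 + 20 = 69
AC = TC/Q = 69/2 = 69/2

69/2


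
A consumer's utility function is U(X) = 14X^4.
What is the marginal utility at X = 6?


MU = dU/dX = 14*4*X^(4-1)
MU = 56*X^3
At X = 6:
MU = 56 * 6^3
MU = 56 * 216 = 12096

12096


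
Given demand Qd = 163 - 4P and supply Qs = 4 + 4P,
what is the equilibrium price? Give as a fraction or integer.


At equilibrium, Qd = Qs.
163 - 4P = 4 + 4P
163 - 4 = 4P + 4P
159 = 8P
P* = 159/8 = 159/8

159/8


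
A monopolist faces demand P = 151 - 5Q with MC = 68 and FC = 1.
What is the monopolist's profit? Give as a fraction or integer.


MR = MC: 151 - 10Q = 68
Q* = 83/10
P* = 151 - 5*83/10 = 219/2
Profit = (P* - MC)*Q* - FC
= (219/2 - 68)*83/10 - 1
= 83/2*83/10 - 1
= 6889/20 - 1 = 6869/20

6869/20


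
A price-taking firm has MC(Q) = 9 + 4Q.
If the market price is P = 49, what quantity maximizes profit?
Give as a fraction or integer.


In perfect competition, profit is maximized where P = MC.
49 = 9 + 4Q
40 = 4Q
Q* = 40/4 = 10

10


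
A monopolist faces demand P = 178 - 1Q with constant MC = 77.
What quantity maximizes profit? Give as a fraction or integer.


TR = P*Q = (178 - 1Q)Q = 178Q - 1Q^2
MR = dTR/dQ = 178 - 2Q
Set MR = MC:
178 - 2Q = 77
101 = 2Q
Q* = 101/2 = 101/2

101/2


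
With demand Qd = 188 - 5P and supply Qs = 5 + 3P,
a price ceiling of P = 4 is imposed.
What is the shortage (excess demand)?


At P = 4:
Qd = 188 - 5*4 = 168
Qs = 5 + 3*4 = 17
Shortage = Qd - Qs = 168 - 17 = 151

151


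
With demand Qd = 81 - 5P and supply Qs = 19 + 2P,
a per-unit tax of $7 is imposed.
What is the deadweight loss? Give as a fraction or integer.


Pre-tax equilibrium quantity: Q* = 257/7
Post-tax equilibrium quantity: Q_tax = 187/7
Reduction in quantity: Q* - Q_tax = 10
DWL = (1/2) * tax * (Q* - Q_tax)
DWL = (1/2) * 7 * 10 = 35

35


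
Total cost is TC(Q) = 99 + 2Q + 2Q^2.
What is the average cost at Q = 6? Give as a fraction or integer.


TC(6) = 99 + 2*6 + 2*6^2
TC(6) = 99 + 12 + 72 = 183
AC = TC/Q = 183/6 = 61/2

61/2


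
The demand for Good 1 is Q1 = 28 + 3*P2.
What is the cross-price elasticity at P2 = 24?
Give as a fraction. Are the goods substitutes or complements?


dQ1/dP2 = 3
At P2 = 24: Q1 = 28 + 3*24 = 100
Exy = (dQ1/dP2)(P2/Q1) = 3 * 24 / 100 = 18/25
Since Exy > 0, the goods are substitutes.

18/25 (substitutes)


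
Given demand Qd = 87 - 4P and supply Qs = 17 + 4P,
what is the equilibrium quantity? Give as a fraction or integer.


First find equilibrium price:
87 - 4P = 17 + 4P
P* = 70/8 = 35/4
Then substitute into demand:
Q* = 87 - 4 * 35/4 = 52

52


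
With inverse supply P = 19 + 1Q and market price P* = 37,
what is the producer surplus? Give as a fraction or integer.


Minimum supply price (at Q=0): P_min = 19
Quantity supplied at P* = 37:
Q* = (37 - 19)/1 = 18
PS = (1/2) * Q* * (P* - P_min)
PS = (1/2) * 18 * (37 - 19)
PS = (1/2) * 18 * 18 = 162

162


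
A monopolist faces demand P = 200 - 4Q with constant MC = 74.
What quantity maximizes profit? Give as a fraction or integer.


TR = P*Q = (200 - 4Q)Q = 200Q - 4Q^2
MR = dTR/dQ = 200 - 8Q
Set MR = MC:
200 - 8Q = 74
126 = 8Q
Q* = 126/8 = 63/4

63/4


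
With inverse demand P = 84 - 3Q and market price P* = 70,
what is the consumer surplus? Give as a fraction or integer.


Maximum willingness to pay (at Q=0): P_max = 84
Quantity demanded at P* = 70:
Q* = (84 - 70)/3 = 14/3
CS = (1/2) * Q* * (P_max - P*)
CS = (1/2) * 14/3 * (84 - 70)
CS = (1/2) * 14/3 * 14 = 98/3

98/3


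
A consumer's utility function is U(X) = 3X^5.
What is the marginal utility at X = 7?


MU = dU/dX = 3*5*X^(5-1)
MU = 15*X^4
At X = 7:
MU = 15 * 7^4
MU = 15 * 2401 = 36015

36015


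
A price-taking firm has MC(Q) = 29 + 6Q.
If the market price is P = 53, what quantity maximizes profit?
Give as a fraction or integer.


In perfect competition, profit is maximized where P = MC.
53 = 29 + 6Q
24 = 6Q
Q* = 24/6 = 4

4


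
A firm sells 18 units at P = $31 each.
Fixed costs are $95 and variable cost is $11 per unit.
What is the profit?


Total Revenue = P * Q = 31 * 18 = $558
Total Cost = FC + VC*Q = 95 + 11*18 = $293
Profit = TR - TC = 558 - 293 = $265

$265


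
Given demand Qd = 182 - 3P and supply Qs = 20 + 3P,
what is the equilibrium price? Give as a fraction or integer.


At equilibrium, Qd = Qs.
182 - 3P = 20 + 3P
182 - 20 = 3P + 3P
162 = 6P
P* = 162/6 = 27

27


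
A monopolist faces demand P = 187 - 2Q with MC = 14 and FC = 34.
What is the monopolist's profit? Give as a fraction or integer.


MR = MC: 187 - 4Q = 14
Q* = 173/4
P* = 187 - 2*173/4 = 201/2
Profit = (P* - MC)*Q* - FC
= (201/2 - 14)*173/4 - 34
= 173/2*173/4 - 34
= 29929/8 - 34 = 29657/8

29657/8


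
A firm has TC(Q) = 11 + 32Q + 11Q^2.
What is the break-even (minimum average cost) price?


AC(Q) = 11/Q + 32 + 11Q
To minimize: dAC/dQ = -11/Q^2 + 11 = 0
Q^2 = 11/11 = 1
Q* = 1
Min AC = 11/1 + 32 + 11*1
Min AC = 11 + 32 + 11 = 54

54


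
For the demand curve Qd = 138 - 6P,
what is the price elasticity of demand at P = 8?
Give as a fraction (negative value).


dQ/dP = -6
At P = 8: Q = 138 - 6*8 = 90
E = (dQ/dP)(P/Q) = (-6)(8/90) = -8/15

-8/15


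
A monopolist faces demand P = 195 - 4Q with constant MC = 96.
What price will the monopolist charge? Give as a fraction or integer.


MR = 195 - 8Q
Set MR = MC: 195 - 8Q = 96
Q* = 99/8
Substitute into demand:
P* = 195 - 4*99/8 = 291/2

291/2


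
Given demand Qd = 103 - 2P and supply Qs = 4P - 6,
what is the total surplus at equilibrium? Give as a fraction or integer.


Find equilibrium: 103 - 2P = 4P - 6
103 + 6 = 6P
P* = 109/6 = 109/6
Q* = 4*109/6 - 6 = 200/3
Inverse demand: P = 103/2 - Q/2, so P_max = 103/2
Inverse supply: P = 3/2 + Q/4, so P_min = 3/2
CS = (1/2) * 200/3 * (103/2 - 109/6) = 10000/9
PS = (1/2) * 200/3 * (109/6 - 3/2) = 5000/9
TS = CS + PS = 10000/9 + 5000/9 = 5000/3

5000/3


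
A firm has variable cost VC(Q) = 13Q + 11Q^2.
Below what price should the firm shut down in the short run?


AVC(Q) = VC(Q)/Q = 13 + 11Q
AVC is increasing in Q, so minimum AVC is at Q -> 0+.
Min AVC = 13
The firm should shut down if P < 13.

13


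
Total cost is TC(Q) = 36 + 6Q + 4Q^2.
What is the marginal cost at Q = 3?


MC = dTC/dQ = 6 + 2*4*Q
At Q = 3:
MC = 6 + 8*3
MC = 6 + 24 = 30

30


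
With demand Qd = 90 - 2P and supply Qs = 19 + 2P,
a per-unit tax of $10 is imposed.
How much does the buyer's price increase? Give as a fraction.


With a per-unit tax, the buyer's price increase depends on relative slopes.
Supply slope: d = 2, Demand slope: b = 2
Buyer's price increase = d * tax / (b + d)
= 2 * 10 / (2 + 2)
= 20 / 4 = 5

5


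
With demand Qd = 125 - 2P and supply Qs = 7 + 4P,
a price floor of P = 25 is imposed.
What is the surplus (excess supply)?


At P = 25:
Qd = 125 - 2*25 = 75
Qs = 7 + 4*25 = 107
Surplus = Qs - Qd = 107 - 75 = 32

32


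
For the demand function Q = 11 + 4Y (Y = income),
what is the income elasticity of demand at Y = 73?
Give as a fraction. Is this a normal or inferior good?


dQ/dY = 4
At Y = 73: Q = 11 + 4*73 = 303
Ey = (dQ/dY)(Y/Q) = 4 * 73 / 303 = 292/303
Since Ey > 0, this is a normal good.

292/303 (normal good)


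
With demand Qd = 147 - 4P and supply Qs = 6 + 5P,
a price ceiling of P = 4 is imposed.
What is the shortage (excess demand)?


At P = 4:
Qd = 147 - 4*4 = 131
Qs = 6 + 5*4 = 26
Shortage = Qd - Qs = 131 - 26 = 105

105


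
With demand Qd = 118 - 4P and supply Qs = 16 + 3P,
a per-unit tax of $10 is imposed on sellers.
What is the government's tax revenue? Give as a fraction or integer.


With tax on sellers, new supply: Qs' = 16 + 3(P - 10)
= 3P - 14
New equilibrium quantity:
Q_new = 298/7
Tax revenue = tax * Q_new = 10 * 298/7 = 2980/7

2980/7


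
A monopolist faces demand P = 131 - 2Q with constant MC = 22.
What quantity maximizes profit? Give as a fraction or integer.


TR = P*Q = (131 - 2Q)Q = 131Q - 2Q^2
MR = dTR/dQ = 131 - 4Q
Set MR = MC:
131 - 4Q = 22
109 = 4Q
Q* = 109/4 = 109/4

109/4


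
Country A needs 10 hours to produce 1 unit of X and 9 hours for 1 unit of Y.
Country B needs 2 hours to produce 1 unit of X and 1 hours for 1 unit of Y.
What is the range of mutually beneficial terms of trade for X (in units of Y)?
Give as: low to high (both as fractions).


Opportunity cost of X for Country A = hours_X / hours_Y = 10/9 = 10/9 units of Y
Opportunity cost of X for Country B = hours_X / hours_Y = 2/1 = 2 units of Y
Terms of trade must be between the two opportunity costs.
Range: 10/9 to 2

10/9 to 2


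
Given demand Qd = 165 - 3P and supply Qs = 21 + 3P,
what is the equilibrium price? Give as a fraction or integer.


At equilibrium, Qd = Qs.
165 - 3P = 21 + 3P
165 - 21 = 3P + 3P
144 = 6P
P* = 144/6 = 24

24


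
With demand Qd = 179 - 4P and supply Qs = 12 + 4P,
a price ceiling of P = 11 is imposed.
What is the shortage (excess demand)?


At P = 11:
Qd = 179 - 4*11 = 135
Qs = 12 + 4*11 = 56
Shortage = Qd - Qs = 135 - 56 = 79

79


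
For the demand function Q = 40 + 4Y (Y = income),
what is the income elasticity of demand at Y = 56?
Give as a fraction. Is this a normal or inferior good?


dQ/dY = 4
At Y = 56: Q = 40 + 4*56 = 264
Ey = (dQ/dY)(Y/Q) = 4 * 56 / 264 = 28/33
Since Ey > 0, this is a normal good.

28/33 (normal good)


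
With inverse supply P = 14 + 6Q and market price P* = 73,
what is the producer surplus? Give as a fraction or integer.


Minimum supply price (at Q=0): P_min = 14
Quantity supplied at P* = 73:
Q* = (73 - 14)/6 = 59/6
PS = (1/2) * Q* * (P* - P_min)
PS = (1/2) * 59/6 * (73 - 14)
PS = (1/2) * 59/6 * 59 = 3481/12

3481/12


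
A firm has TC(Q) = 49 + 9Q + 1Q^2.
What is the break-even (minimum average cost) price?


AC(Q) = 49/Q + 9 + 1Q
To minimize: dAC/dQ = -49/Q^2 + 1 = 0
Q^2 = 49/1 = 49
Q* = 7
Min AC = 49/7 + 9 + 1*7
Min AC = 7 + 9 + 7 = 23

23


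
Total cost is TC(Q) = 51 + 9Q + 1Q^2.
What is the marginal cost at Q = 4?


MC = dTC/dQ = 9 + 2*1*Q
At Q = 4:
MC = 9 + 2*4
MC = 9 + 8 = 17

17


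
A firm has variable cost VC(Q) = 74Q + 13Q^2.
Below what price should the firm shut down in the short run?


AVC(Q) = VC(Q)/Q = 74 + 13Q
AVC is increasing in Q, so minimum AVC is at Q -> 0+.
Min AVC = 74
The firm should shut down if P < 74.

74


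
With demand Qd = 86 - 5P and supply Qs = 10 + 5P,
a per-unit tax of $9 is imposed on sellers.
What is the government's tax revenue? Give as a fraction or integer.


With tax on sellers, new supply: Qs' = 10 + 5(P - 9)
= 5P - 35
New equilibrium quantity:
Q_new = 51/2
Tax revenue = tax * Q_new = 9 * 51/2 = 459/2

459/2


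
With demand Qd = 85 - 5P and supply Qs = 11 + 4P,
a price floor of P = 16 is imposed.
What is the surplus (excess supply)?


At P = 16:
Qd = 85 - 5*16 = 5
Qs = 11 + 4*16 = 75
Surplus = Qs - Qd = 75 - 5 = 70

70


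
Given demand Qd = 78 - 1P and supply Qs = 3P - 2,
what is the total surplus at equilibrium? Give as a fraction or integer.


Find equilibrium: 78 - 1P = 3P - 2
78 + 2 = 4P
P* = 80/4 = 20
Q* = 3*20 - 2 = 58
Inverse demand: P = 78 - Q/1, so P_max = 78
Inverse supply: P = 2/3 + Q/3, so P_min = 2/3
CS = (1/2) * 58 * (78 - 20) = 1682
PS = (1/2) * 58 * (20 - 2/3) = 1682/3
TS = CS + PS = 1682 + 1682/3 = 6728/3

6728/3


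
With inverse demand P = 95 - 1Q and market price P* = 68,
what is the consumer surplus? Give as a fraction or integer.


Maximum willingness to pay (at Q=0): P_max = 95
Quantity demanded at P* = 68:
Q* = (95 - 68)/1 = 27
CS = (1/2) * Q* * (P_max - P*)
CS = (1/2) * 27 * (95 - 68)
CS = (1/2) * 27 * 27 = 729/2

729/2


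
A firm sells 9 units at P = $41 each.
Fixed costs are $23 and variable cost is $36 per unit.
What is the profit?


Total Revenue = P * Q = 41 * 9 = $369
Total Cost = FC + VC*Q = 23 + 36*9 = $347
Profit = TR - TC = 369 - 347 = $22

$22


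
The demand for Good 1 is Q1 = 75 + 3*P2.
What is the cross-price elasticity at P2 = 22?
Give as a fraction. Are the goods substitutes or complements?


dQ1/dP2 = 3
At P2 = 22: Q1 = 75 + 3*22 = 141
Exy = (dQ1/dP2)(P2/Q1) = 3 * 22 / 141 = 22/47
Since Exy > 0, the goods are substitutes.

22/47 (substitutes)


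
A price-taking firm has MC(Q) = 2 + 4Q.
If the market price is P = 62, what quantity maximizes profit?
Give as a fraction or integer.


In perfect competition, profit is maximized where P = MC.
62 = 2 + 4Q
60 = 4Q
Q* = 60/4 = 15

15


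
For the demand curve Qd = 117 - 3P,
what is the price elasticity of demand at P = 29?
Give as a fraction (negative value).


dQ/dP = -3
At P = 29: Q = 117 - 3*29 = 30
E = (dQ/dP)(P/Q) = (-3)(29/30) = -29/10

-29/10


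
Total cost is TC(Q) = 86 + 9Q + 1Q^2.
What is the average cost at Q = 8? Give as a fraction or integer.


TC(8) = 86 + 9*8 + 1*8^2
TC(8) = 86 + 72 + 64 = 222
AC = TC/Q = 222/8 = 111/4

111/4


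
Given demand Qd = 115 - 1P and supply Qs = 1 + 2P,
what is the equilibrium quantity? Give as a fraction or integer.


First find equilibrium price:
115 - 1P = 1 + 2P
P* = 114/3 = 38
Then substitute into demand:
Q* = 115 - 1 * 38 = 77

77


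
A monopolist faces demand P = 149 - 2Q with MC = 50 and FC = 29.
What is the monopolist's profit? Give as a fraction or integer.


MR = MC: 149 - 4Q = 50
Q* = 99/4
P* = 149 - 2*99/4 = 199/2
Profit = (P* - MC)*Q* - FC
= (199/2 - 50)*99/4 - 29
= 99/2*99/4 - 29
= 9801/8 - 29 = 9569/8

9569/8


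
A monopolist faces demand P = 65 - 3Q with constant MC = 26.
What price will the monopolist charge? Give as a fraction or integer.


MR = 65 - 6Q
Set MR = MC: 65 - 6Q = 26
Q* = 13/2
Substitute into demand:
P* = 65 - 3*13/2 = 91/2

91/2


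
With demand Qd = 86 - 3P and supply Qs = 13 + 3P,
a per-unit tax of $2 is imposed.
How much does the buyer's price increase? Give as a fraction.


With a per-unit tax, the buyer's price increase depends on relative slopes.
Supply slope: d = 3, Demand slope: b = 3
Buyer's price increase = d * tax / (b + d)
= 3 * 2 / (3 + 3)
= 6 / 6 = 1

1


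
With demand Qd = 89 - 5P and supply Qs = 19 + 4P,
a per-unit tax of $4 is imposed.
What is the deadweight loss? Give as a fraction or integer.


Pre-tax equilibrium quantity: Q* = 451/9
Post-tax equilibrium quantity: Q_tax = 371/9
Reduction in quantity: Q* - Q_tax = 80/9
DWL = (1/2) * tax * (Q* - Q_tax)
DWL = (1/2) * 4 * 80/9 = 160/9

160/9


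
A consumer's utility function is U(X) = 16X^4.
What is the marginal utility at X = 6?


MU = dU/dX = 16*4*X^(4-1)
MU = 64*X^3
At X = 6:
MU = 64 * 6^3
MU = 64 * 216 = 13824

13824


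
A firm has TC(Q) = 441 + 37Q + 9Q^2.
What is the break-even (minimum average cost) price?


AC(Q) = 441/Q + 37 + 9Q
To minimize: dAC/dQ = -441/Q^2 + 9 = 0
Q^2 = 441/9 = 49
Q* = 7
Min AC = 441/7 + 37 + 9*7
Min AC = 63 + 37 + 63 = 163

163


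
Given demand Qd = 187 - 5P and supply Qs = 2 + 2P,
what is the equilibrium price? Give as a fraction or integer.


At equilibrium, Qd = Qs.
187 - 5P = 2 + 2P
187 - 2 = 5P + 2P
185 = 7P
P* = 185/7 = 185/7

185/7


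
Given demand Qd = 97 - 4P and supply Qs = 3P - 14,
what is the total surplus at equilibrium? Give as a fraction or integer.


Find equilibrium: 97 - 4P = 3P - 14
97 + 14 = 7P
P* = 111/7 = 111/7
Q* = 3*111/7 - 14 = 235/7
Inverse demand: P = 97/4 - Q/4, so P_max = 97/4
Inverse supply: P = 14/3 + Q/3, so P_min = 14/3
CS = (1/2) * 235/7 * (97/4 - 111/7) = 55225/392
PS = (1/2) * 235/7 * (111/7 - 14/3) = 55225/294
TS = CS + PS = 55225/392 + 55225/294 = 55225/168

55225/168


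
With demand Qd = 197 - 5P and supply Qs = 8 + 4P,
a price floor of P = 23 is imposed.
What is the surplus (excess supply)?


At P = 23:
Qd = 197 - 5*23 = 82
Qs = 8 + 4*23 = 100
Surplus = Qs - Qd = 100 - 82 = 18

18


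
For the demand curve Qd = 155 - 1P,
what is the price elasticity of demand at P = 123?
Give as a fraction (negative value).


dQ/dP = -1
At P = 123: Q = 155 - 1*123 = 32
E = (dQ/dP)(P/Q) = (-1)(123/32) = -123/32

-123/32


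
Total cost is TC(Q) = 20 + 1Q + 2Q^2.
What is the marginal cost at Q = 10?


MC = dTC/dQ = 1 + 2*2*Q
At Q = 10:
MC = 1 + 4*10
MC = 1 + 40 = 41

41


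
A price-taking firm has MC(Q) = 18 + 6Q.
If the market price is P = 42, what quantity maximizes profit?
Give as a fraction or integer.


In perfect competition, profit is maximized where P = MC.
42 = 18 + 6Q
24 = 6Q
Q* = 24/6 = 4

4


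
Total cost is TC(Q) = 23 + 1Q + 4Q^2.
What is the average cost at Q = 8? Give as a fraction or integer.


TC(8) = 23 + 1*8 + 4*8^2
TC(8) = 23 + 8 + 256 = 287
AC = TC/Q = 287/8 = 287/8

287/8


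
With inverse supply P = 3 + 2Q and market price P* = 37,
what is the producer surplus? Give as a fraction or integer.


Minimum supply price (at Q=0): P_min = 3
Quantity supplied at P* = 37:
Q* = (37 - 3)/2 = 17
PS = (1/2) * Q* * (P* - P_min)
PS = (1/2) * 17 * (37 - 3)
PS = (1/2) * 17 * 34 = 289

289


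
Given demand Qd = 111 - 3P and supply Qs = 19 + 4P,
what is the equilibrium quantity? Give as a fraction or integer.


First find equilibrium price:
111 - 3P = 19 + 4P
P* = 92/7 = 92/7
Then substitute into demand:
Q* = 111 - 3 * 92/7 = 501/7

501/7


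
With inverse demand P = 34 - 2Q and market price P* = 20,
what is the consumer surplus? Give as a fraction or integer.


Maximum willingness to pay (at Q=0): P_max = 34
Quantity demanded at P* = 20:
Q* = (34 - 20)/2 = 7
CS = (1/2) * Q* * (P_max - P*)
CS = (1/2) * 7 * (34 - 20)
CS = (1/2) * 7 * 14 = 49

49


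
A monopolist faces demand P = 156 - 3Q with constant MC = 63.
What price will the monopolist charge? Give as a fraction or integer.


MR = 156 - 6Q
Set MR = MC: 156 - 6Q = 63
Q* = 31/2
Substitute into demand:
P* = 156 - 3*31/2 = 219/2

219/2


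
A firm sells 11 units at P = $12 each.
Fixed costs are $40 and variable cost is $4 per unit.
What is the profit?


Total Revenue = P * Q = 12 * 11 = $132
Total Cost = FC + VC*Q = 40 + 4*11 = $84
Profit = TR - TC = 132 - 84 = $48

$48


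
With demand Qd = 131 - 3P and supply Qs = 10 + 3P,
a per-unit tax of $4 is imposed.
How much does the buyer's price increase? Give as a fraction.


With a per-unit tax, the buyer's price increase depends on relative slopes.
Supply slope: d = 3, Demand slope: b = 3
Buyer's price increase = d * tax / (b + d)
= 3 * 4 / (3 + 3)
= 12 / 6 = 2

2


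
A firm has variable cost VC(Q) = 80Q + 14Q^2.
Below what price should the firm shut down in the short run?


AVC(Q) = VC(Q)/Q = 80 + 14Q
AVC is increasing in Q, so minimum AVC is at Q -> 0+.
Min AVC = 80
The firm should shut down if P < 80.

80


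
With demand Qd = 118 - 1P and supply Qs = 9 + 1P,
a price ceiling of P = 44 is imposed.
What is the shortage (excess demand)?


At P = 44:
Qd = 118 - 1*44 = 74
Qs = 9 + 1*44 = 53
Shortage = Qd - Qs = 74 - 53 = 21

21


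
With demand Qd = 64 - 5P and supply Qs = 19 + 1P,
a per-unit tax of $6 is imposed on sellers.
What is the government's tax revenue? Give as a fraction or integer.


With tax on sellers, new supply: Qs' = 19 + 1(P - 6)
= 13 + 1P
New equilibrium quantity:
Q_new = 43/2
Tax revenue = tax * Q_new = 6 * 43/2 = 129

129


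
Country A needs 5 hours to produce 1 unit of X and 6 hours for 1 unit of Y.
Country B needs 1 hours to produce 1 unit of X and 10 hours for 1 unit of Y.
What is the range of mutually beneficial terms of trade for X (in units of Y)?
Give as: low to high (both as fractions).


Opportunity cost of X for Country A = hours_X / hours_Y = 5/6 = 5/6 units of Y
Opportunity cost of X for Country B = hours_X / hours_Y = 1/10 = 1/10 units of Y
Terms of trade must be between the two opportunity costs.
Range: 1/10 to 5/6

1/10 to 5/6


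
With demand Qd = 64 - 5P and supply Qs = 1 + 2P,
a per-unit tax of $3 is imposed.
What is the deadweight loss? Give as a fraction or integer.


Pre-tax equilibrium quantity: Q* = 19
Post-tax equilibrium quantity: Q_tax = 103/7
Reduction in quantity: Q* - Q_tax = 30/7
DWL = (1/2) * tax * (Q* - Q_tax)
DWL = (1/2) * 3 * 30/7 = 45/7

45/7


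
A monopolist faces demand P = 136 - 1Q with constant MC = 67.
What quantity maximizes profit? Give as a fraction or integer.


TR = P*Q = (136 - 1Q)Q = 136Q - 1Q^2
MR = dTR/dQ = 136 - 2Q
Set MR = MC:
136 - 2Q = 67
69 = 2Q
Q* = 69/2 = 69/2

69/2


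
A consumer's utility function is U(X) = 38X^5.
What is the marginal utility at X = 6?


MU = dU/dX = 38*5*X^(5-1)
MU = 190*X^4
At X = 6:
MU = 190 * 6^4
MU = 190 * 1296 = 246240

246240


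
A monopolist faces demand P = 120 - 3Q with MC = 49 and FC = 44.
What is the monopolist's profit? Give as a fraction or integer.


MR = MC: 120 - 6Q = 49
Q* = 71/6
P* = 120 - 3*71/6 = 169/2
Profit = (P* - MC)*Q* - FC
= (169/2 - 49)*71/6 - 44
= 71/2*71/6 - 44
= 5041/12 - 44 = 4513/12

4513/12


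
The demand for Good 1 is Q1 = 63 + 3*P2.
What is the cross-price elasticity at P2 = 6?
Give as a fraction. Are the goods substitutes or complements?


dQ1/dP2 = 3
At P2 = 6: Q1 = 63 + 3*6 = 81
Exy = (dQ1/dP2)(P2/Q1) = 3 * 6 / 81 = 2/9
Since Exy > 0, the goods are substitutes.

2/9 (substitutes)


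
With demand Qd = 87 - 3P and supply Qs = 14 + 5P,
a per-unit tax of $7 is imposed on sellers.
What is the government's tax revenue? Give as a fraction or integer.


With tax on sellers, new supply: Qs' = 14 + 5(P - 7)
= 5P - 21
New equilibrium quantity:
Q_new = 93/2
Tax revenue = tax * Q_new = 7 * 93/2 = 651/2

651/2


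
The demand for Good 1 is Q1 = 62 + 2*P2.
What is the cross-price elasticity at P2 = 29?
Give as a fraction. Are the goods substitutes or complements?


dQ1/dP2 = 2
At P2 = 29: Q1 = 62 + 2*29 = 120
Exy = (dQ1/dP2)(P2/Q1) = 2 * 29 / 120 = 29/60
Since Exy > 0, the goods are substitutes.

29/60 (substitutes)


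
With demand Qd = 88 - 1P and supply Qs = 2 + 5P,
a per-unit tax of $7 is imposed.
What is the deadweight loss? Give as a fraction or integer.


Pre-tax equilibrium quantity: Q* = 221/3
Post-tax equilibrium quantity: Q_tax = 407/6
Reduction in quantity: Q* - Q_tax = 35/6
DWL = (1/2) * tax * (Q* - Q_tax)
DWL = (1/2) * 7 * 35/6 = 245/12

245/12


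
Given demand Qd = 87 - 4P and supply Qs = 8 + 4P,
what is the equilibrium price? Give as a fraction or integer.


At equilibrium, Qd = Qs.
87 - 4P = 8 + 4P
87 - 8 = 4P + 4P
79 = 8P
P* = 79/8 = 79/8

79/8


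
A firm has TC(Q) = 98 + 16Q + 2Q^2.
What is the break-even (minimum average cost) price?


AC(Q) = 98/Q + 16 + 2Q
To minimize: dAC/dQ = -98/Q^2 + 2 = 0
Q^2 = 98/2 = 49
Q* = 7
Min AC = 98/7 + 16 + 2*7
Min AC = 14 + 16 + 14 = 44

44


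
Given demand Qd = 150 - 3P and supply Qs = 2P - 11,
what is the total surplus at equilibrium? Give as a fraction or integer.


Find equilibrium: 150 - 3P = 2P - 11
150 + 11 = 5P
P* = 161/5 = 161/5
Q* = 2*161/5 - 11 = 267/5
Inverse demand: P = 50 - Q/3, so P_max = 50
Inverse supply: P = 11/2 + Q/2, so P_min = 11/2
CS = (1/2) * 267/5 * (50 - 161/5) = 23763/50
PS = (1/2) * 267/5 * (161/5 - 11/2) = 71289/100
TS = CS + PS = 23763/50 + 71289/100 = 23763/20

23763/20


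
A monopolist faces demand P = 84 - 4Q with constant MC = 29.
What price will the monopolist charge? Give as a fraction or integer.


MR = 84 - 8Q
Set MR = MC: 84 - 8Q = 29
Q* = 55/8
Substitute into demand:
P* = 84 - 4*55/8 = 113/2

113/2


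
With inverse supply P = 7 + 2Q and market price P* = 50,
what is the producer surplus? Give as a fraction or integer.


Minimum supply price (at Q=0): P_min = 7
Quantity supplied at P* = 50:
Q* = (50 - 7)/2 = 43/2
PS = (1/2) * Q* * (P* - P_min)
PS = (1/2) * 43/2 * (50 - 7)
PS = (1/2) * 43/2 * 43 = 1849/4

1849/4


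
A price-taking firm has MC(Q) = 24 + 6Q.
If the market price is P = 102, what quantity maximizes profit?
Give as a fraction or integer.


In perfect competition, profit is maximized where P = MC.
102 = 24 + 6Q
78 = 6Q
Q* = 78/6 = 13

13


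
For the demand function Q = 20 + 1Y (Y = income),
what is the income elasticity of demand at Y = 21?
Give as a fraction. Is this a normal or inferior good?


dQ/dY = 1
At Y = 21: Q = 20 + 1*21 = 41
Ey = (dQ/dY)(Y/Q) = 1 * 21 / 41 = 21/41
Since Ey > 0, this is a normal good.

21/41 (normal good)


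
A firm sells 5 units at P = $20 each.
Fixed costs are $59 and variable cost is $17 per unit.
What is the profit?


Total Revenue = P * Q = 20 * 5 = $100
Total Cost = FC + VC*Q = 59 + 17*5 = $144
Profit = TR - TC = 100 - 144 = $-44

$-44


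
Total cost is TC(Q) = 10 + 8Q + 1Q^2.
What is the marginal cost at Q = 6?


MC = dTC/dQ = 8 + 2*1*Q
At Q = 6:
MC = 8 + 2*6
MC = 8 + 12 = 20

20


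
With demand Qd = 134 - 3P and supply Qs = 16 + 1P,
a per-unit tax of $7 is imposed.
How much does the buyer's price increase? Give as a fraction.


With a per-unit tax, the buyer's price increase depends on relative slopes.
Supply slope: d = 1, Demand slope: b = 3
Buyer's price increase = d * tax / (b + d)
= 1 * 7 / (3 + 1)
= 7 / 4 = 7/4

7/4


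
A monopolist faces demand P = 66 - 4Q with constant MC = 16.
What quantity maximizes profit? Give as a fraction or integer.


TR = P*Q = (66 - 4Q)Q = 66Q - 4Q^2
MR = dTR/dQ = 66 - 8Q
Set MR = MC:
66 - 8Q = 16
50 = 8Q
Q* = 50/8 = 25/4

25/4


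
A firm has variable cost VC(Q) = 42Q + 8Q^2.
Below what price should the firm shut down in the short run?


AVC(Q) = VC(Q)/Q = 42 + 8Q
AVC is increasing in Q, so minimum AVC is at Q -> 0+.
Min AVC = 42
The firm should shut down if P < 42.

42


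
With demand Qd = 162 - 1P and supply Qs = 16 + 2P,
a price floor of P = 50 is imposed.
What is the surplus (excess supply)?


At P = 50:
Qd = 162 - 1*50 = 112
Qs = 16 + 2*50 = 116
Surplus = Qs - Qd = 116 - 112 = 4

4


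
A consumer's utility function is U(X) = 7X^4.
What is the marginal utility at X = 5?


MU = dU/dX = 7*4*X^(4-1)
MU = 28*X^3
At X = 5:
MU = 28 * 5^3
MU = 28 * 125 = 3500

3500


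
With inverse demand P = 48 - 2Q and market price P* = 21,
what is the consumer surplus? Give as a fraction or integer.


Maximum willingness to pay (at Q=0): P_max = 48
Quantity demanded at P* = 21:
Q* = (48 - 21)/2 = 27/2
CS = (1/2) * Q* * (P_max - P*)
CS = (1/2) * 27/2 * (48 - 21)
CS = (1/2) * 27/2 * 27 = 729/4

729/4


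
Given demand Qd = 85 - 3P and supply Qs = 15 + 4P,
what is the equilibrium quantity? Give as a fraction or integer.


First find equilibrium price:
85 - 3P = 15 + 4P
P* = 70/7 = 10
Then substitute into demand:
Q* = 85 - 3 * 10 = 55

55


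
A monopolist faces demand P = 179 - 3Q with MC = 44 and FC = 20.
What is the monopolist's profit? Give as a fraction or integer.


MR = MC: 179 - 6Q = 44
Q* = 45/2
P* = 179 - 3*45/2 = 223/2
Profit = (P* - MC)*Q* - FC
= (223/2 - 44)*45/2 - 20
= 135/2*45/2 - 20
= 6075/4 - 20 = 5995/4

5995/4


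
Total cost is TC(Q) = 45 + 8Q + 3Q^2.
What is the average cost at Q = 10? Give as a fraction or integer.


TC(10) = 45 + 8*10 + 3*10^2
TC(10) = 45 + 80 + 300 = 425
AC = TC/Q = 425/10 = 85/2

85/2


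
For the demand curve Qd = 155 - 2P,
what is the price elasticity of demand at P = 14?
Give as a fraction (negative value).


dQ/dP = -2
At P = 14: Q = 155 - 2*14 = 127
E = (dQ/dP)(P/Q) = (-2)(14/127) = -28/127

-28/127


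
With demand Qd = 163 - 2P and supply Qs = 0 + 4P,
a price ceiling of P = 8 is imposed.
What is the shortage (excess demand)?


At P = 8:
Qd = 163 - 2*8 = 147
Qs = 0 + 4*8 = 32
Shortage = Qd - Qs = 147 - 32 = 115

115


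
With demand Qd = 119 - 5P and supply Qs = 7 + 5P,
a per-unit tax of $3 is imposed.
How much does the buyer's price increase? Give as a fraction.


With a per-unit tax, the buyer's price increase depends on relative slopes.
Supply slope: d = 5, Demand slope: b = 5
Buyer's price increase = d * tax / (b + d)
= 5 * 3 / (5 + 5)
= 15 / 10 = 3/2

3/2


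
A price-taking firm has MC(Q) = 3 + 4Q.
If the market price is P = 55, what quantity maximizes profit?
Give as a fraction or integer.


In perfect competition, profit is maximized where P = MC.
55 = 3 + 4Q
52 = 4Q
Q* = 52/4 = 13

13


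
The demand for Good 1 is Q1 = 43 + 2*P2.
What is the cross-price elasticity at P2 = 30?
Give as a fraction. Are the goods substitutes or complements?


dQ1/dP2 = 2
At P2 = 30: Q1 = 43 + 2*30 = 103
Exy = (dQ1/dP2)(P2/Q1) = 2 * 30 / 103 = 60/103
Since Exy > 0, the goods are substitutes.

60/103 (substitutes)
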